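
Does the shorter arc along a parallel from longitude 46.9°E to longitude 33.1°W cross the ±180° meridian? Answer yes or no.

No

Signed shortest Δλ = ((-33.1 − 46.9 + 180) mod 360) − 180 = -80.0°.
Going west by 80.0° from +46.9° reaches -33.1° without touching 180°.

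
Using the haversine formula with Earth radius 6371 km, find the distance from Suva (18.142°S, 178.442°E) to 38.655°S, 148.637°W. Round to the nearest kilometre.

Δλ = -148.637 − 178.442 = -327.079°; wrapped into (−180°, 180°]: 32.921°.
Δφ = -38.655 − -18.142 = -20.513°.
a = sin²(Δφ/2) + cos φ₁ · cos φ₂ · sin²(Δλ/2) = 0.091287.
c = 2·atan2(√a, √(1−a)) = 0.61387 rad → d = 6371·c ≈ 3910.94 km.

3911 km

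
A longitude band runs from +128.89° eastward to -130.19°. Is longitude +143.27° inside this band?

Band width going east from +128.89° to -130.19°: ((-130.19 − 128.89) mod 360) = 100.92°.
Offset of +143.27° east of the west edge: ((143.27 − 128.89) mod 360) = 14.38°.
14.38° ≤ 100.92° ⇒ inside.

Yes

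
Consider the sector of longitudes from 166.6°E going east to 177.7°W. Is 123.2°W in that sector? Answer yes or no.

No

Band width going east from +166.6° to -177.7°: ((-177.7 − 166.6) mod 360) = 15.7°.
Offset of -123.2° east of the west edge: ((-123.2 − 166.6) mod 360) = 70.2°.
70.2° > 15.7° ⇒ outside.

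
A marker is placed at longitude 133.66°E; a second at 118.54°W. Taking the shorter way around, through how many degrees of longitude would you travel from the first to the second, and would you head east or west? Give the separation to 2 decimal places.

107.80° east

Raw difference: -118.54 − 133.66 = -252.2°.
Normalise into (−180°, 180°]: -252.2° + 360° = 107.8°.
Positive ⇒ the second point lies to the east; separation 107.80°.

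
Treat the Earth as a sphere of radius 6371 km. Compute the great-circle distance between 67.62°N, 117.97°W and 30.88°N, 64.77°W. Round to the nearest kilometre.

5327 km

Δλ = -64.77 − -117.97 = 53.20°.
Δφ = 30.88 − 67.62 = -36.74°.
a = sin²(Δφ/2) + cos φ₁ · cos φ₂ · sin²(Δλ/2) = 0.164835.
c = 2·atan2(√a, √(1−a)) = 0.83614 rad → d = 6371·c ≈ 5327.07 km.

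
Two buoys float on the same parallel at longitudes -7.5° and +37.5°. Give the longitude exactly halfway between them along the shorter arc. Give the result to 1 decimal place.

+15.0°

Signed shortest Δλ from -7.5° to +37.5° is +45.0°.
Midpoint longitude = -7.5° + (+45.0°)/2 = -7.5° + 22.5° = +15.0°.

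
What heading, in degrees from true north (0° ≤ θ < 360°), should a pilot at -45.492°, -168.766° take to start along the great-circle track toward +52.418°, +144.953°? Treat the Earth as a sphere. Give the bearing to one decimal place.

Δλ = 144.953 − -168.766 = 313.719°; wrapped into (−180°, 180°]: -46.281°.
θ = atan2( sin Δλ · cos φ₂ , cos φ₁ · sin φ₂ − sin φ₁ · cos φ₂ · cos Δλ )
  = atan2(-0.44080, 0.85614) = -27.242° → normalised to [0°, 360°): 332.758°.

332.8°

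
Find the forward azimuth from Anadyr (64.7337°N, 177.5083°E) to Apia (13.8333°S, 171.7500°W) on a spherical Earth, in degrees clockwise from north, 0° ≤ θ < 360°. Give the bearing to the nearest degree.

Δλ = -171.7500 − 177.5083 = -349.2583°; wrapped into (−180°, 180°]: 10.7417°.
θ = atan2( sin Δλ · cos φ₂ , cos φ₁ · sin φ₂ − sin φ₁ · cos φ₂ · cos Δλ )
  = atan2(0.18098, -0.96477) = 169.376° → normalised to [0°, 360°): 169.376°.

169°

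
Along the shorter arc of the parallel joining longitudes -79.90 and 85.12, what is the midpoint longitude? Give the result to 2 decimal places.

Signed shortest Δλ from -79.90° to +85.12° is +165.02°.
Midpoint longitude = -79.90° + (+165.02°)/2 = -79.90° + 82.51° = +2.61°.

+2.61°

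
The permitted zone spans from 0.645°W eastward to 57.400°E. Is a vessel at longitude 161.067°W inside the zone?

No

Band width going east from -0.645° to +57.400°: ((57.400 − -0.645) mod 360) = 58.045°.
Offset of -161.067° east of the west edge: ((-161.067 − -0.645) mod 360) = 199.578°.
199.578° > 58.045° ⇒ outside.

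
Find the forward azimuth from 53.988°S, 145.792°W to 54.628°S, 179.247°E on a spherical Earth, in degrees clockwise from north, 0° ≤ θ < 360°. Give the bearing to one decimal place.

Δλ = 179.247 − -145.792 = 325.039°; wrapped into (−180°, 180°]: -34.961°.
θ = atan2( sin Δλ · cos φ₂ , cos φ₁ · sin φ₂ − sin φ₁ · cos φ₂ · cos Δλ )
  = atan2(-0.33171, -0.09567) = -106.088° → normalised to [0°, 360°): 253.912°.

253.9°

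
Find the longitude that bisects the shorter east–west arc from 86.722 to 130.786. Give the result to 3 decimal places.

Signed shortest Δλ from +86.722° to +130.786° is +44.064°.
Midpoint longitude = +86.722° + (+44.064°)/2 = +86.722° + 22.032° = +108.754°.

+108.754°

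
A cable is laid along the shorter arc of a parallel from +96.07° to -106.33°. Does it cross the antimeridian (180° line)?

Yes

Naïve |-106.33 − 96.07| = 202.4° > 180°, so the shorter arc goes the other way round — across 180°.
Signed shortest Δλ = ((-106.33 − 96.07 + 180) mod 360) − 180 = 157.6°.
Going east by 157.6° from +96.07° passes through 180° before reaching -106.33°.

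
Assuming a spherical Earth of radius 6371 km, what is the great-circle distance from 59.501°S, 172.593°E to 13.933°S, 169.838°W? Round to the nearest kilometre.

Δλ = -169.838 − 172.593 = -342.431°; wrapped into (−180°, 180°]: 17.569°.
Δφ = -13.933 − -59.501 = 45.568°.
a = sin²(Δφ/2) + cos φ₁ · cos φ₂ · sin²(Δλ/2) = 0.161458.
c = 2·atan2(√a, √(1−a)) = 0.82700 rad → d = 6371·c ≈ 5268.83 km.

5269 km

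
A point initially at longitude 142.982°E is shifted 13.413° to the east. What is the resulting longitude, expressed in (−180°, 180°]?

156.395°E

Start at +142.982°; shift +13.413° → +156.395°.
+156.395° already lies in (−180°, 180°].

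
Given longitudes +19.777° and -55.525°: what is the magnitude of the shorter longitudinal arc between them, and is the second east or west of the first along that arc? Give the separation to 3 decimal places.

75.302° west

Raw difference: -55.525 − 19.777 = -75.302°.
Normalise into (−180°, 180°]: -75.302° stays -75.302°.
Negative ⇒ the second point lies to the west; separation 75.302°.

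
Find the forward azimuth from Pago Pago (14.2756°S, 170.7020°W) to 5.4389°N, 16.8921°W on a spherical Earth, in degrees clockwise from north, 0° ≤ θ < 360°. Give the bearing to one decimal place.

Δλ = -16.8921 − -170.7020 = 153.8099°.
θ = atan2( sin Δλ · cos φ₂ , cos φ₁ · sin φ₂ − sin φ₁ · cos φ₂ · cos Δλ )
  = atan2(0.43936, -0.12842) = 106.293° → normalised to [0°, 360°): 106.293°.

106.3°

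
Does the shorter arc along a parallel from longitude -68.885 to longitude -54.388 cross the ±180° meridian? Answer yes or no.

No

Signed shortest Δλ = ((-54.388 − -68.885 + 180) mod 360) − 180 = 14.497°.
Going east by 14.497° from -68.885° reaches -54.388° without touching 180°.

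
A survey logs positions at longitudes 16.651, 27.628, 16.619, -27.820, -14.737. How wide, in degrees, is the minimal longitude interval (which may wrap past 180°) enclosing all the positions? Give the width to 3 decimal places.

Sort the longitudes: -27.820°, -14.737°, +16.619°, +16.651°, +27.628°.
Eastward gaps between consecutive values (wrapping around): 13.083°, 31.356°, 0.032°, 10.977°, 304.552°.
Largest gap = 304.552° ⇒ minimal covering band is its complement: 360° − 304.552° = 55.448°.
Band runs from -27.820° eastward to +27.628°.

55.448°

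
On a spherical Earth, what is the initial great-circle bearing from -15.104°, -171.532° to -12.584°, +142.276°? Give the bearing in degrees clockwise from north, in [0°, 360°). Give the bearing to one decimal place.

Δλ = 142.276 − -171.532 = 313.808°; wrapped into (−180°, 180°]: -46.192°.
θ = atan2( sin Δλ · cos φ₂ , cos φ₁ · sin φ₂ − sin φ₁ · cos φ₂ · cos Δλ )
  = atan2(-0.70433, -0.03430) = -92.788° → normalised to [0°, 360°): 267.212°.

267.2°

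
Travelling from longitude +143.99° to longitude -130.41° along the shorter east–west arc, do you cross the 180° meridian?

Yes

Naïve |-130.41 − 143.99| = 274.4° > 180°, so the shorter arc goes the other way round — across 180°.
Signed shortest Δλ = ((-130.41 − 143.99 + 180) mod 360) − 180 = 85.6°.
Going east by 85.6° from +143.99° passes through 180° before reaching -130.41°.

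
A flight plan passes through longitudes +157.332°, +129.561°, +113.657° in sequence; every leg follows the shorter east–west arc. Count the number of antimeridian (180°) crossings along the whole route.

Leg 1: +157.332° → +129.561°, shortest Δλ = -27.771° (west) — does not cross 180°.
Leg 2: +129.561° → +113.657°, shortest Δλ = -15.904° (west) — does not cross 180°.
Total crossings: 0.

0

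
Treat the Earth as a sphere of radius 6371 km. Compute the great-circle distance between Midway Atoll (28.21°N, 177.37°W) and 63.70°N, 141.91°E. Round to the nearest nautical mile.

Δλ = 141.91 − -177.37 = 319.28°; wrapped into (−180°, 180°]: -40.72°.
Δφ = 63.70 − 28.21 = 35.49°.
a = sin²(Δφ/2) + cos φ₁ · cos φ₂ · sin²(Δλ/2) = 0.140153.
c = 2·atan2(√a, √(1−a)) = 0.76744 rad → d = 6371·c ≈ 4889.34 km ≈ 2640.03 nmi.

2640 nmi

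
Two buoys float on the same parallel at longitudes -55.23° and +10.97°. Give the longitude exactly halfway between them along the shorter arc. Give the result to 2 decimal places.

-22.13°

Signed shortest Δλ from -55.23° to +10.97° is +66.20°.
Midpoint longitude = -55.23° + (+66.20°)/2 = -55.23° + 33.10° = -22.13°.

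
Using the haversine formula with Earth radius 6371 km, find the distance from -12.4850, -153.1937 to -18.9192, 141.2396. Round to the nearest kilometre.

7019 km

Δλ = 141.2396 − -153.1937 = 294.4333°; wrapped into (−180°, 180°]: -65.5667°.
Δφ = -18.9192 − -12.4850 = -6.4342°.
a = sin²(Δφ/2) + cos φ₁ · cos φ₂ · sin²(Δλ/2) = 0.273935.
c = 2·atan2(√a, √(1−a)) = 1.10165 rad → d = 6371·c ≈ 7018.58 km.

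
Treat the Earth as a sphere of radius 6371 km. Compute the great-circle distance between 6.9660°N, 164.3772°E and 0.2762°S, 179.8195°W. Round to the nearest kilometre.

Δλ = -179.8195 − 164.3772 = -344.1967°; wrapped into (−180°, 180°]: 15.8033°.
Δφ = -0.2762 − 6.9660 = -7.2422°.
a = sin²(Δφ/2) + cos φ₁ · cos φ₂ · sin²(Δλ/2) = 0.022748.
c = 2·atan2(√a, √(1−a)) = 0.30280 rad → d = 6371·c ≈ 1929.17 km.

1929 km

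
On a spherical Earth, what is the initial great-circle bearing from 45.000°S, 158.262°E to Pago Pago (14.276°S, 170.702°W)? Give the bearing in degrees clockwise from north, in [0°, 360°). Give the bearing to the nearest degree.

Δλ = -170.702 − 158.262 = -328.964°; wrapped into (−180°, 180°]: 31.036°.
θ = atan2( sin Δλ · cos φ₂ , cos φ₁ · sin φ₂ − sin φ₁ · cos φ₂ · cos Δλ )
  = atan2(0.49966, 0.41280) = 50.437° → normalised to [0°, 360°): 50.437°.

50°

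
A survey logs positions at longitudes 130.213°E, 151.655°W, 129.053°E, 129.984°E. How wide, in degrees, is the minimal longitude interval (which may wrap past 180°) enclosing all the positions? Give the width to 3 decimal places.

79.292°

Sort the longitudes: -151.655°, +129.053°, +129.984°, +130.213°.
Eastward gaps between consecutive values (wrapping around): 280.708°, 0.931°, 0.229°, 78.132°.
Largest gap = 280.708° ⇒ minimal covering band is its complement: 360° − 280.708° = 79.292°.
Band runs from +129.053° eastward to -151.655°, crossing the antimeridian.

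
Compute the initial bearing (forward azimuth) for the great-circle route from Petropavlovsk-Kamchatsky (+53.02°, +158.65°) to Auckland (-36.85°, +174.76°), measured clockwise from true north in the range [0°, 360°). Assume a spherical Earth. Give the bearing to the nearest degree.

167°

Δλ = 174.76 − 158.65 = 16.11°.
θ = atan2( sin Δλ · cos φ₂ , cos φ₁ · sin φ₂ − sin φ₁ · cos φ₂ · cos Δλ )
  = atan2(0.22204, -0.97489) = 167.169° → normalised to [0°, 360°): 167.169°.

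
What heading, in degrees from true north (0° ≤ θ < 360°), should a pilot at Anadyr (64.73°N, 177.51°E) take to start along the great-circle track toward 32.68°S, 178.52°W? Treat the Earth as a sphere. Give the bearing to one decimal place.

176.6°

Δλ = -178.52 − 177.51 = -356.03°; wrapped into (−180°, 180°]: 3.97°.
θ = atan2( sin Δλ · cos φ₂ , cos φ₁ · sin φ₂ − sin φ₁ · cos φ₂ · cos Δλ )
  = atan2(0.05827, -0.98982) = 176.631° → normalised to [0°, 360°): 176.631°.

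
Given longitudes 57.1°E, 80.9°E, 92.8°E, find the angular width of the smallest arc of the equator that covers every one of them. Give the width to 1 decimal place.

35.7°

Sort the longitudes: +57.1°, +80.9°, +92.8°.
Eastward gaps between consecutive values (wrapping around): 23.8°, 11.9°, 324.3°.
Largest gap = 324.3° ⇒ minimal covering band is its complement: 360° − 324.3° = 35.7°.
Band runs from +57.1° eastward to +92.8°.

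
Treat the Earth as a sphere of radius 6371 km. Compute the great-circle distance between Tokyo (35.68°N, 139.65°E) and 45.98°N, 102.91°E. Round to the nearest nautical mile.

1761 nmi

Δλ = 102.91 − 139.65 = -36.74°.
Δφ = 45.98 − 35.68 = 10.30°.
a = sin²(Δφ/2) + cos φ₁ · cos φ₂ · sin²(Δλ/2) = 0.064121.
c = 2·atan2(√a, √(1−a)) = 0.51202 rad → d = 6371·c ≈ 3262.05 km ≈ 1761.37 nmi.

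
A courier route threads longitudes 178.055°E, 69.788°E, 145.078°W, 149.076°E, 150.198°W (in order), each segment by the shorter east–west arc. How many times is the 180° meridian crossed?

3

Leg 1: +178.055° → +69.788°, shortest Δλ = -108.267° (west) — does not cross 180°.
Leg 2: +69.788° → -145.078°, shortest Δλ = 145.134° (east) — crosses 180°.
Leg 3: -145.078° → +149.076°, shortest Δλ = -65.846° (west) — crosses 180°.
Leg 4: +149.076° → -150.198°, shortest Δλ = 60.726° (east) — crosses 180°.
Total crossings: 3.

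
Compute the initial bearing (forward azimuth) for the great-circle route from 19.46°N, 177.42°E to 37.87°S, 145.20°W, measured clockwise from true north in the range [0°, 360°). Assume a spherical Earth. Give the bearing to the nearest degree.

149°

Δλ = -145.20 − 177.42 = -322.62°; wrapped into (−180°, 180°]: 37.38°.
θ = atan2( sin Δλ · cos φ₂ , cos φ₁ · sin φ₂ − sin φ₁ · cos φ₂ · cos Δλ )
  = atan2(0.47925, -0.78778) = 148.686° → normalised to [0°, 360°): 148.686°.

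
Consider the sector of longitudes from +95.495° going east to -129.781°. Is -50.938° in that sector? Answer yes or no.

Band width going east from +95.495° to -129.781°: ((-129.781 − 95.495) mod 360) = 134.724°.
Offset of -50.938° east of the west edge: ((-50.938 − 95.495) mod 360) = 213.567°.
213.567° > 134.724° ⇒ outside.

No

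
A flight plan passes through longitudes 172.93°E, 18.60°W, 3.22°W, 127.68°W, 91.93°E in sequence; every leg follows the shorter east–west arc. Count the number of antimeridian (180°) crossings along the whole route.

2

Leg 1: +172.93° → -18.60°, shortest Δλ = 168.47° (east) — crosses 180°.
Leg 2: -18.60° → -3.22°, shortest Δλ = 15.38° (east) — does not cross 180°.
Leg 3: -3.22° → -127.68°, shortest Δλ = -124.46° (west) — does not cross 180°.
Leg 4: -127.68° → +91.93°, shortest Δλ = -140.39° (west) — crosses 180°.
Total crossings: 2.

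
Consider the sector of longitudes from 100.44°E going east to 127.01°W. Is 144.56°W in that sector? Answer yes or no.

Yes

Band width going east from +100.44° to -127.01°: ((-127.01 − 100.44) mod 360) = 132.55°.
Offset of -144.56° east of the west edge: ((-144.56 − 100.44) mod 360) = 115.00°.
115.00° ≤ 132.55° ⇒ inside.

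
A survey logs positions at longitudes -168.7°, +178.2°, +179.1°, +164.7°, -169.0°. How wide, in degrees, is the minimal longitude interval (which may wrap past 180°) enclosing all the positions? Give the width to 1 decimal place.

Sort the longitudes: -169.0°, -168.7°, +164.7°, +178.2°, +179.1°.
Eastward gaps between consecutive values (wrapping around): 0.3°, 333.4°, 13.5°, 0.9°, 11.9°.
Largest gap = 333.4° ⇒ minimal covering band is its complement: 360° − 333.4° = 26.6°.
Band runs from +164.7° eastward to -168.7°, crossing the antimeridian.

26.6°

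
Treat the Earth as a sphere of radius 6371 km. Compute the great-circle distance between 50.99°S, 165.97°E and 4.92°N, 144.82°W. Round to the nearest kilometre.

Δλ = -144.82 − 165.97 = -310.79°; wrapped into (−180°, 180°]: 49.21°.
Δφ = 4.92 − -50.99 = 55.91°.
a = sin²(Δφ/2) + cos φ₁ · cos φ₂ · sin²(Δλ/2) = 0.328471.
c = 2·atan2(√a, √(1−a)) = 1.22062 rad → d = 6371·c ≈ 7776.60 km.

7777 km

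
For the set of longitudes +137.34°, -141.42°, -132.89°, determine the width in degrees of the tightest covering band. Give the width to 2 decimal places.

Sort the longitudes: -141.42°, -132.89°, +137.34°.
Eastward gaps between consecutive values (wrapping around): 8.53°, 270.23°, 81.24°.
Largest gap = 270.23° ⇒ minimal covering band is its complement: 360° − 270.23° = 89.77°.
Band runs from +137.34° eastward to -132.89°, crossing the antimeridian.

89.77°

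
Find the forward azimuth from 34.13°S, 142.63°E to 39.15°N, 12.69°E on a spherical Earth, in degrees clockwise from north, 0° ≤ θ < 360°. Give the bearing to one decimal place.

292.3°

Δλ = 12.69 − 142.63 = -129.94°.
θ = atan2( sin Δλ · cos φ₂ , cos φ₁ · sin φ₂ − sin φ₁ · cos φ₂ · cos Δλ )
  = atan2(-0.59459, 0.24328) = -67.748° → normalised to [0°, 360°): 292.252°.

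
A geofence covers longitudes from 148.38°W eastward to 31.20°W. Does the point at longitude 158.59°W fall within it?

No

Band width going east from -148.38° to -31.20°: ((-31.20 − -148.38) mod 360) = 117.18°.
Offset of -158.59° east of the west edge: ((-158.59 − -148.38) mod 360) = 349.79°.
349.79° > 117.18° ⇒ outside.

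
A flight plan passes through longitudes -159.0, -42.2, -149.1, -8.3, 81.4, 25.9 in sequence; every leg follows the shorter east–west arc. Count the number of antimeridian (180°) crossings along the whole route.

0

Leg 1: -159.0° → -42.2°, shortest Δλ = 116.8° (east) — does not cross 180°.
Leg 2: -42.2° → -149.1°, shortest Δλ = -106.9° (west) — does not cross 180°.
Leg 3: -149.1° → -8.3°, shortest Δλ = 140.8° (east) — does not cross 180°.
Leg 4: -8.3° → +81.4°, shortest Δλ = 89.7° (east) — does not cross 180°.
Leg 5: +81.4° → +25.9°, shortest Δλ = -55.5° (west) — does not cross 180°.
Total crossings: 0.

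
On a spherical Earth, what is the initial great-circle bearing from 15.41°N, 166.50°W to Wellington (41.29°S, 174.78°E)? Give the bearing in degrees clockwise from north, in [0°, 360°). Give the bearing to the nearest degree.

Δλ = 174.78 − -166.50 = 341.28°; wrapped into (−180°, 180°]: -18.72°.
θ = atan2( sin Δλ · cos φ₂ , cos φ₁ · sin φ₂ − sin φ₁ · cos φ₂ · cos Δλ )
  = atan2(-0.24115, -0.82525) = -163.711° → normalised to [0°, 360°): 196.289°.

196°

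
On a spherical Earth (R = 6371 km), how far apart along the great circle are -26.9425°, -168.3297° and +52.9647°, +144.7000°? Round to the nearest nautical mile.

Δλ = 144.7000 − -168.3297 = 313.0297°; wrapped into (−180°, 180°]: -46.9703°.
Δφ = 52.9647 − -26.9425 = 79.9072°.
a = sin²(Δφ/2) + cos φ₁ · cos φ₂ · sin²(Δλ/2) = 0.497650.
c = 2·atan2(√a, √(1−a)) = 1.56610 rad → d = 6371·c ≈ 9977.59 km ≈ 5387.47 nmi.

5387 nmi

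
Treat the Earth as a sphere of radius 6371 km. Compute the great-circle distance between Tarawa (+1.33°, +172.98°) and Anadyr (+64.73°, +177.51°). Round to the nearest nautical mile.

3812 nmi

Δλ = 177.51 − 172.98 = 4.53°.
Δφ = 64.73 − 1.33 = 63.40°.
a = sin²(Δφ/2) + cos φ₁ · cos φ₂ · sin²(Δλ/2) = 0.276787.
c = 2·atan2(√a, √(1−a)) = 1.10803 rad → d = 6371·c ≈ 7059.25 km ≈ 3811.69 nmi.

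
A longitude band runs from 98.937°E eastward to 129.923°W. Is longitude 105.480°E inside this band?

Band width going east from +98.937° to -129.923°: ((-129.923 − 98.937) mod 360) = 131.140°.
Offset of +105.480° east of the west edge: ((105.480 − 98.937) mod 360) = 6.543°.
6.543° ≤ 131.140° ⇒ inside.

Yes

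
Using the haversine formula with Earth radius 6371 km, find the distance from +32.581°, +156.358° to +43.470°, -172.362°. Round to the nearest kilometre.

2973 km

Δλ = -172.362 − 156.358 = -328.720°; wrapped into (−180°, 180°]: 31.280°.
Δφ = 43.470 − 32.581 = 10.889°.
a = sin²(Δφ/2) + cos φ₁ · cos φ₂ · sin²(Δλ/2) = 0.053448.
c = 2·atan2(√a, √(1−a)) = 0.46660 rad → d = 6371·c ≈ 2972.70 km.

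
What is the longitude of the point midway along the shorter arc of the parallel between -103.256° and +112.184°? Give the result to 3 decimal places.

Signed shortest Δλ from -103.256° to +112.184° is -144.560°.
Midpoint longitude = -103.256° + (-144.560°)/2 = -103.256° − 72.280° = -175.536°.
(The naïve average (-103.256 + +112.184)/2 = 4.464° is on the wrong side of the globe.)

-175.536°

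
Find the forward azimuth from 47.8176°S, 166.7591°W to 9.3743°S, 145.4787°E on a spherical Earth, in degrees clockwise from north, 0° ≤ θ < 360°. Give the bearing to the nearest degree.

298°

Δλ = 145.4787 − -166.7591 = 312.2378°; wrapped into (−180°, 180°]: -47.7622°.
θ = atan2( sin Δλ · cos φ₂ , cos φ₁ · sin φ₂ − sin φ₁ · cos φ₂ · cos Δλ )
  = atan2(-0.73047, 0.38209) = -62.387° → normalised to [0°, 360°): 297.613°.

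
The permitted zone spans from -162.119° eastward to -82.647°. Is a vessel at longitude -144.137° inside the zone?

Yes

Band width going east from -162.119° to -82.647°: ((-82.647 − -162.119) mod 360) = 79.472°.
Offset of -144.137° east of the west edge: ((-144.137 − -162.119) mod 360) = 17.982°.
17.982° ≤ 79.472° ⇒ inside.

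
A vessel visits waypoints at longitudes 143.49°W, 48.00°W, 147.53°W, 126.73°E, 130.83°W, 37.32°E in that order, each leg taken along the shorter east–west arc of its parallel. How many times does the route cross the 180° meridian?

2

Leg 1: -143.49° → -48.00°, shortest Δλ = 95.49° (east) — does not cross 180°.
Leg 2: -48.00° → -147.53°, shortest Δλ = -99.53° (west) — does not cross 180°.
Leg 3: -147.53° → +126.73°, shortest Δλ = -85.74° (west) — crosses 180°.
Leg 4: +126.73° → -130.83°, shortest Δλ = 102.44° (east) — crosses 180°.
Leg 5: -130.83° → +37.32°, shortest Δλ = 168.15° (east) — does not cross 180°.
Total crossings: 2.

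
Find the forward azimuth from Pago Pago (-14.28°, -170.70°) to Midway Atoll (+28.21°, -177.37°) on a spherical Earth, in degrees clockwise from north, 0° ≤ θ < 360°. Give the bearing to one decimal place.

351.4°

Δλ = -177.37 − -170.70 = -6.67°.
θ = atan2( sin Δλ · cos φ₂ , cos φ₁ · sin φ₂ − sin φ₁ · cos φ₂ · cos Δλ )
  = atan2(-0.10235, 0.67399) = -8.635° → normalised to [0°, 360°): 351.365°.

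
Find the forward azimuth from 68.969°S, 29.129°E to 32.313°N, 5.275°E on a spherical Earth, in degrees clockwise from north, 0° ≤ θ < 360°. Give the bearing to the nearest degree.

Δλ = 5.275 − 29.129 = -23.854°.
θ = atan2( sin Δλ · cos φ₂ , cos φ₁ · sin φ₂ − sin φ₁ · cos φ₂ · cos Δλ )
  = atan2(-0.34178, 0.91329) = -20.517° → normalised to [0°, 360°): 339.483°.

339°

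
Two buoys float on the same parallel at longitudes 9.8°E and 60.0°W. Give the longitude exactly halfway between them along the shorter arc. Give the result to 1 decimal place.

Signed shortest Δλ from +9.8° to -60.0° is -69.8°.
Midpoint longitude = +9.8° + (-69.8°)/2 = +9.8° − 34.9° = -25.1°.

25.1°W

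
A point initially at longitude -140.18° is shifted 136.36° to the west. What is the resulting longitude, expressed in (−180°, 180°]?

+83.46°

Start at -140.18°; shift −136.36° → -276.54°.
-276.54° lies outside (−180°, 180°]; add 360° → +83.46°.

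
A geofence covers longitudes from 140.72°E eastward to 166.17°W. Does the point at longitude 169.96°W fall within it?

Band width going east from +140.72° to -166.17°: ((-166.17 − 140.72) mod 360) = 53.11°.
Offset of -169.96° east of the west edge: ((-169.96 − 140.72) mod 360) = 49.32°.
49.32° ≤ 53.11° ⇒ inside.

Yes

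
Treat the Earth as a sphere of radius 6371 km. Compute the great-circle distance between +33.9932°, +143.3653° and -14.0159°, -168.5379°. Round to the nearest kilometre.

Δλ = -168.5379 − 143.3653 = -311.9032°; wrapped into (−180°, 180°]: 48.0968°.
Δφ = -14.0159 − 33.9932 = -48.0091°.
a = sin²(Δφ/2) + cos φ₁ · cos φ₂ · sin²(Δλ/2) = 0.299078.
c = 2·atan2(√a, √(1−a)) = 1.15727 rad → d = 6371·c ≈ 7372.95 km.

7373 km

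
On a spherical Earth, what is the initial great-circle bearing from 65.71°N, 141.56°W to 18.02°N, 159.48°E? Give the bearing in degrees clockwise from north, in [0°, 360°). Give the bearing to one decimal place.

248.6°

Δλ = 159.48 − -141.56 = 301.04°; wrapped into (−180°, 180°]: -58.96°.
θ = atan2( sin Δλ · cos φ₂ , cos φ₁ · sin φ₂ − sin φ₁ · cos φ₂ · cos Δλ )
  = atan2(-0.81478, -0.31968) = -111.423° → normalised to [0°, 360°): 248.577°.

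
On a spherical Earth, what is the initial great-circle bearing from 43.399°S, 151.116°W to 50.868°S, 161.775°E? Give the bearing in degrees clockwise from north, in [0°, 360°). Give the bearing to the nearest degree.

Δλ = 161.775 − -151.116 = 312.891°; wrapped into (−180°, 180°]: -47.109°.
θ = atan2( sin Δλ · cos φ₂ , cos φ₁ · sin φ₂ − sin φ₁ · cos φ₂ · cos Δλ )
  = atan2(-0.46238, -0.26849) = -120.142° → normalised to [0°, 360°): 239.858°.

240°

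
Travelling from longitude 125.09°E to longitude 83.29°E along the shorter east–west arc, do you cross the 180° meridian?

No

Signed shortest Δλ = ((83.29 − 125.09 + 180) mod 360) − 180 = -41.8°.
Going west by 41.8° from +125.09° reaches +83.29° without touching 180°.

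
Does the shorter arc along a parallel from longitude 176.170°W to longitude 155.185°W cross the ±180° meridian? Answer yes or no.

No

Signed shortest Δλ = ((-155.185 − -176.170 + 180) mod 360) − 180 = 20.985°.
Going east by 20.985° from -176.170° reaches -155.185° without touching 180°.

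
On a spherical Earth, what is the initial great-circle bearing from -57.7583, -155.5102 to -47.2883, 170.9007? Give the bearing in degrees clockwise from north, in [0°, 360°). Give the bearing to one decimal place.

Δλ = 170.9007 − -155.5102 = 326.4109°; wrapped into (−180°, 180°]: -33.5891°.
θ = atan2( sin Δλ · cos φ₂ , cos φ₁ · sin φ₂ − sin φ₁ · cos φ₂ · cos Δλ )
  = atan2(-0.37526, 0.08592) = -77.103° → normalised to [0°, 360°): 282.897°.

282.9°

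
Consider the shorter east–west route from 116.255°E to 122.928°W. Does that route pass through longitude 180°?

Yes

Naïve |-122.928 − 116.255| = 239.183° > 180°, so the shorter arc goes the other way round — across 180°.
Signed shortest Δλ = ((-122.928 − 116.255 + 180) mod 360) − 180 = 120.817°.
Going east by 120.817° from +116.255° passes through 180° before reaching -122.928°.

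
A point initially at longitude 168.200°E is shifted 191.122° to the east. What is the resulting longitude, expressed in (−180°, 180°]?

Start at +168.200°; shift +191.122° → +359.322°.
+359.322° lies outside (−180°, 180°]; subtract 360° → -0.678°.

0.678°W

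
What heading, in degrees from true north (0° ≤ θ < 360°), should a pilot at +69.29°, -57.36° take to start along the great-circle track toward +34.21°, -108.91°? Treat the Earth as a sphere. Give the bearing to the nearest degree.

Δλ = -108.91 − -57.36 = -51.55°.
θ = atan2( sin Δλ · cos φ₂ , cos φ₁ · sin φ₂ − sin φ₁ · cos φ₂ · cos Δλ )
  = atan2(-0.64765, -0.28219) = -113.543° → normalised to [0°, 360°): 246.457°.

246°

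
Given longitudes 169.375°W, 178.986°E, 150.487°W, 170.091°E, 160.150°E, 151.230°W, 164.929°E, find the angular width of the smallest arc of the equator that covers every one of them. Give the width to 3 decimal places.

Sort the longitudes: -169.375°, -151.230°, -150.487°, +160.150°, +164.929°, +170.091°, +178.986°.
Eastward gaps between consecutive values (wrapping around): 18.145°, 0.743°, 310.637°, 4.779°, 5.162°, 8.895°, 11.639°.
Largest gap = 310.637° ⇒ minimal covering band is its complement: 360° − 310.637° = 49.363°.
Band runs from +160.150° eastward to -150.487°, crossing the antimeridian.

49.363°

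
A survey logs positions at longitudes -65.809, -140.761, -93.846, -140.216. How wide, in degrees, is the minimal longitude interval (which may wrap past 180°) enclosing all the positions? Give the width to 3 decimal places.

Sort the longitudes: -140.761°, -140.216°, -93.846°, -65.809°.
Eastward gaps between consecutive values (wrapping around): 0.545°, 46.370°, 28.037°, 285.048°.
Largest gap = 285.048° ⇒ minimal covering band is its complement: 360° − 285.048° = 74.952°.
Band runs from -140.761° eastward to -65.809°.

74.952°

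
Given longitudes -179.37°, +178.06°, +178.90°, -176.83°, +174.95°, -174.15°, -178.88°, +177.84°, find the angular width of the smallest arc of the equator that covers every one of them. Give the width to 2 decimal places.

Sort the longitudes: -179.37°, -178.88°, -176.83°, -174.15°, +174.95°, +177.84°, +178.06°, +178.90°.
Eastward gaps between consecutive values (wrapping around): 0.49°, 2.05°, 2.68°, 349.10°, 2.89°, 0.22°, 0.84°, 1.73°.
Largest gap = 349.10° ⇒ minimal covering band is its complement: 360° − 349.10° = 10.90°.
Band runs from +174.95° eastward to -174.15°, crossing the antimeridian.

10.90°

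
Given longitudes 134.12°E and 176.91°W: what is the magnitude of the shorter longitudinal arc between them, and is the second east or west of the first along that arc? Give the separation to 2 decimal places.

48.97° east

Raw difference: -176.91 − 134.12 = -311.03°.
Normalise into (−180°, 180°]: -311.03° + 360° = 48.97°.
Positive ⇒ the second point lies to the east; separation 48.97°.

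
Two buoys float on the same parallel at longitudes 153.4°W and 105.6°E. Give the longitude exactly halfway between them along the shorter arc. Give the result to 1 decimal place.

156.1°E

Signed shortest Δλ from -153.4° to +105.6° is -101.0°.
Midpoint longitude = -153.4° + (-101.0°)/2 = -153.4° − 50.5° = -203.9°.
Normalise into (−180°, 180°]: +156.1°.
(The naïve average (-153.4 + +105.6)/2 = -23.9° is on the wrong side of the globe.)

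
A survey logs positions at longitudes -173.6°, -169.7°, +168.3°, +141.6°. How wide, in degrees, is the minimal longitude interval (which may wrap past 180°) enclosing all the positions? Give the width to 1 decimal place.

Sort the longitudes: -173.6°, -169.7°, +141.6°, +168.3°.
Eastward gaps between consecutive values (wrapping around): 3.9°, 311.3°, 26.7°, 18.1°.
Largest gap = 311.3° ⇒ minimal covering band is its complement: 360° − 311.3° = 48.7°.
Band runs from +141.6° eastward to -169.7°, crossing the antimeridian.

48.7°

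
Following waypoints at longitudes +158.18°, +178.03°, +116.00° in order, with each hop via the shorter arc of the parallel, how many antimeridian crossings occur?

0

Leg 1: +158.18° → +178.03°, shortest Δλ = 19.85° (east) — does not cross 180°.
Leg 2: +178.03° → +116.00°, shortest Δλ = -62.03° (west) — does not cross 180°.
Total crossings: 0.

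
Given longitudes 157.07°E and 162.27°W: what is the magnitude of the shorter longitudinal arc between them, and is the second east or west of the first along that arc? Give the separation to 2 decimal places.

Raw difference: -162.27 − 157.07 = -319.34°.
Normalise into (−180°, 180°]: -319.34° + 360° = 40.66°.
Positive ⇒ the second point lies to the east; separation 40.66°.

40.66° east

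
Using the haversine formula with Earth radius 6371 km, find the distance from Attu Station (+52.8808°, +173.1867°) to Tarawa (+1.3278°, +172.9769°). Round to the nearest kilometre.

5732 km

Δλ = 172.9769 − 173.1867 = -0.2098°.
Δφ = 1.3278 − 52.8808 = -51.5530°.
a = sin²(Δφ/2) + cos φ₁ · cos φ₂ · sin²(Δλ/2) = 0.189107.
c = 2·atan2(√a, √(1−a)) = 0.89977 rad → d = 6371·c ≈ 5732.46 km.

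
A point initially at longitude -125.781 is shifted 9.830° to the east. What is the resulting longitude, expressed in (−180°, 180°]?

Start at -125.781°; shift +9.830° → -115.951°.
-115.951° already lies in (−180°, 180°].

-115.951°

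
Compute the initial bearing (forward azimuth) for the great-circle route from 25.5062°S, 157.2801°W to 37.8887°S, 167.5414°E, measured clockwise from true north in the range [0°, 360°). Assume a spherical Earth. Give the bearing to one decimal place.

Δλ = 167.5414 − -157.2801 = 324.8215°; wrapped into (−180°, 180°]: -35.1785°.
θ = atan2( sin Δλ · cos φ₂ , cos φ₁ · sin φ₂ − sin φ₁ · cos φ₂ · cos Δλ )
  = atan2(-0.45468, -0.27650) = -121.305° → normalised to [0°, 360°): 238.695°.

238.7°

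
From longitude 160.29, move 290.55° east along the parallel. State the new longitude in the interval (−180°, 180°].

+90.84°

Start at +160.29°; shift +290.55° → +450.84°.
+450.84° lies outside (−180°, 180°]; subtract 360° → +90.84°.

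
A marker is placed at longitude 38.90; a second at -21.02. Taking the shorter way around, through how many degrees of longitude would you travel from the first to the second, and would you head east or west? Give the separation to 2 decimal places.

59.92° west

Raw difference: -21.02 − 38.90 = -59.92°.
Normalise into (−180°, 180°]: -59.92° stays -59.92°.
Negative ⇒ the second point lies to the west; separation 59.92°.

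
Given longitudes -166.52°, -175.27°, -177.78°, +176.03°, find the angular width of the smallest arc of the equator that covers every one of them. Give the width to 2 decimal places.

Sort the longitudes: -177.78°, -175.27°, -166.52°, +176.03°.
Eastward gaps between consecutive values (wrapping around): 2.51°, 8.75°, 342.55°, 6.19°.
Largest gap = 342.55° ⇒ minimal covering band is its complement: 360° − 342.55° = 17.45°.
Band runs from +176.03° eastward to -166.52°, crossing the antimeridian.

17.45°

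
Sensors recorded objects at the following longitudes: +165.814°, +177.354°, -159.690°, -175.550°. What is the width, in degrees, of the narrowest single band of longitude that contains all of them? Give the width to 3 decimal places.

34.496°

Sort the longitudes: -175.550°, -159.690°, +165.814°, +177.354°.
Eastward gaps between consecutive values (wrapping around): 15.860°, 325.504°, 11.540°, 7.096°.
Largest gap = 325.504° ⇒ minimal covering band is its complement: 360° − 325.504° = 34.496°.
Band runs from +165.814° eastward to -159.690°, crossing the antimeridian.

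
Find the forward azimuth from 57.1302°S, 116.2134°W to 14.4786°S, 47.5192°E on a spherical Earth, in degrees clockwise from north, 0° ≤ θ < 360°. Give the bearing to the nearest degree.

164°

Δλ = 47.5192 − -116.2134 = 163.7326°.
θ = atan2( sin Δλ · cos φ₂ , cos φ₁ · sin φ₂ − sin φ₁ · cos φ₂ · cos Δλ )
  = atan2(0.27122, -0.91637) = 163.512° → normalised to [0°, 360°): 163.512°.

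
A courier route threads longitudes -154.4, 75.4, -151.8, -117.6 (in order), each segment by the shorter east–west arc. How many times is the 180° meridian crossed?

2

Leg 1: -154.4° → +75.4°, shortest Δλ = -130.2° (west) — crosses 180°.
Leg 2: +75.4° → -151.8°, shortest Δλ = 132.8° (east) — crosses 180°.
Leg 3: -151.8° → -117.6°, shortest Δλ = 34.2° (east) — does not cross 180°.
Total crossings: 2.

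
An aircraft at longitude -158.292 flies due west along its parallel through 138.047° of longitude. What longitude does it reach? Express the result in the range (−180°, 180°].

Start at -158.292°; shift −138.047° → -296.339°.
-296.339° lies outside (−180°, 180°]; add 360° → +63.661°.

+63.661°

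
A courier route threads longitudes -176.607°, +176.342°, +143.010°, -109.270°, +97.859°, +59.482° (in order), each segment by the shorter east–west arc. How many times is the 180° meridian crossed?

Leg 1: -176.607° → +176.342°, shortest Δλ = -7.051° (west) — crosses 180°.
Leg 2: +176.342° → +143.010°, shortest Δλ = -33.332° (west) — does not cross 180°.
Leg 3: +143.010° → -109.270°, shortest Δλ = 107.72° (east) — crosses 180°.
Leg 4: -109.270° → +97.859°, shortest Δλ = -152.871° (west) — crosses 180°.
Leg 5: +97.859° → +59.482°, shortest Δλ = -38.377° (west) — does not cross 180°.
Total crossings: 3.

3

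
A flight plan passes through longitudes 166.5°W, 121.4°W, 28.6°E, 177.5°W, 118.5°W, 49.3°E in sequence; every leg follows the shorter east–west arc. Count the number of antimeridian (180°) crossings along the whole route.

1

Leg 1: -166.5° → -121.4°, shortest Δλ = 45.1° (east) — does not cross 180°.
Leg 2: -121.4° → +28.6°, shortest Δλ = 150.0° (east) — does not cross 180°.
Leg 3: +28.6° → -177.5°, shortest Δλ = 153.9° (east) — crosses 180°.
Leg 4: -177.5° → -118.5°, shortest Δλ = 59.0° (east) — does not cross 180°.
Leg 5: -118.5° → +49.3°, shortest Δλ = 167.8° (east) — does not cross 180°.
Total crossings: 1.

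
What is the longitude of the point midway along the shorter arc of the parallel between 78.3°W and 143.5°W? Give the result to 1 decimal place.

Signed shortest Δλ from -78.3° to -143.5° is -65.2°.
Midpoint longitude = -78.3° + (-65.2°)/2 = -78.3° − 32.6° = -110.9°.

110.9°W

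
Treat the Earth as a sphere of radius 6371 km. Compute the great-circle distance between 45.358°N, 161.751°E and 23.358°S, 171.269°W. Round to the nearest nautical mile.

Δλ = -171.269 − 161.751 = -333.020°; wrapped into (−180°, 180°]: 26.980°.
Δφ = -23.358 − 45.358 = -68.716°.
a = sin²(Δφ/2) + cos φ₁ · cos φ₂ · sin²(Δλ/2) = 0.353609.
c = 2·atan2(√a, √(1−a)) = 1.27366 rad → d = 6371·c ≈ 8114.49 km ≈ 4381.47 nmi.

4381 nmi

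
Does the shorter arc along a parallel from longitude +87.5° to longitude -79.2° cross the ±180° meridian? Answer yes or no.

No

Signed shortest Δλ = ((-79.2 − 87.5 + 180) mod 360) − 180 = -166.7°.
Going west by 166.7° from +87.5° reaches -79.2° without touching 180°.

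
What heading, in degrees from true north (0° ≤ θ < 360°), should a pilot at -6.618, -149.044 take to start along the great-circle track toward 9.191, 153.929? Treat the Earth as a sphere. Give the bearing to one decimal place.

Δλ = 153.929 − -149.044 = 302.973°; wrapped into (−180°, 180°]: -57.027°.
θ = atan2( sin Δλ · cos φ₂ , cos φ₁ · sin φ₂ − sin φ₁ · cos φ₂ · cos Δλ )
  = atan2(-0.82816, 0.22058) = -75.085° → normalised to [0°, 360°): 284.915°.

284.9°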